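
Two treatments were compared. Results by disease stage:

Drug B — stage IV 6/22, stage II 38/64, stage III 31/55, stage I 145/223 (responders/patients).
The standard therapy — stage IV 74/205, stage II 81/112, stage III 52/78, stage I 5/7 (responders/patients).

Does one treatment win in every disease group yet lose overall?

Stage IV: Drug B 6/22 = 27.3%, the standard therapy 74/205 = 36.1% → the standard therapy
Stage II: Drug B 38/64 = 59.4%, the standard therapy 81/112 = 72.3% → the standard therapy
Stage III: Drug B 31/55 = 56.4%, the standard therapy 52/78 = 66.7% → the standard therapy
Stage I: Drug B 145/223 = 65.0%, the standard therapy 5/7 = 71.4% → the standard therapy
Overall: Drug B 220/364 = 60.4%, the standard therapy 212/402 = 52.7% → Drug B
The standard therapy wins each disease group but Drug B wins overall — the comparison reverses. The standard therapy's patients skew toward stage IV, which has a lower base rate.

Yes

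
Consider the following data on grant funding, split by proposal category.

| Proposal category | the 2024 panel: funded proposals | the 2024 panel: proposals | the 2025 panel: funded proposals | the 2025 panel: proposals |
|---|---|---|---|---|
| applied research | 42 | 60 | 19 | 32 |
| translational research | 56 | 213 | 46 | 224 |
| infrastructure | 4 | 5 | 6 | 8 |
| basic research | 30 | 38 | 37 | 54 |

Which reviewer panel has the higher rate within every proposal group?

Applied research: the 2024 panel 42/60 = 70.0%, the 2025 panel 19/32 = 59.4% → the 2024 panel
Translational research: the 2024 panel 56/213 = 26.3%, the 2025 panel 46/224 = 20.5% → the 2024 panel
Infrastructure: the 2024 panel 4/5 = 80.0%, the 2025 panel 6/8 = 75.0% → the 2024 panel
Basic research: the 2024 panel 30/38 = 78.9%, the 2025 panel 37/54 = 68.5% → the 2024 panel
The 2024 panel has the higher rate in all 4 groups.

the 2024 panel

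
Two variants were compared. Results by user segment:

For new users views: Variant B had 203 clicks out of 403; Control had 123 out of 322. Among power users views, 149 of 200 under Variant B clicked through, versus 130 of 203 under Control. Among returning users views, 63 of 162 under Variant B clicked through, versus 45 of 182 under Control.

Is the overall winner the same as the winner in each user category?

New users: Variant B 203/403 = 50.4%, Control 123/322 = 38.2% → Variant B
Power users: Variant B 149/200 = 74.5%, Control 130/203 = 64.0% → Variant B
Returning users: Variant B 63/162 = 38.9%, Control 45/182 = 24.7% → Variant B
Overall: Variant B 415/765 = 54.2%, Control 298/707 = 42.1% → Variant B
Variant B wins overall and in every user group — no reversal.

Yes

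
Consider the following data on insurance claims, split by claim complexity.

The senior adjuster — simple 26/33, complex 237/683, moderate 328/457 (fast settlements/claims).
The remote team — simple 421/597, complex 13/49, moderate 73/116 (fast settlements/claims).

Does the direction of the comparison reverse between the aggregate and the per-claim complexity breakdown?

Yes

Simple: the senior adjuster 26/33 = 78.8%, the remote team 421/597 = 70.5% → the senior adjuster
Complex: the senior adjuster 237/683 = 34.7%, the remote team 13/49 = 26.5% → the senior adjuster
Moderate: the senior adjuster 328/457 = 71.8%, the remote team 73/116 = 62.9% → the senior adjuster
Overall: the senior adjuster 591/1173 = 50.4%, the remote team 507/762 = 66.5% → the remote team
The senior adjuster wins each claim group but the remote team wins overall — the comparison reverses. The senior adjuster's claims skew toward complex, which has a lower base rate.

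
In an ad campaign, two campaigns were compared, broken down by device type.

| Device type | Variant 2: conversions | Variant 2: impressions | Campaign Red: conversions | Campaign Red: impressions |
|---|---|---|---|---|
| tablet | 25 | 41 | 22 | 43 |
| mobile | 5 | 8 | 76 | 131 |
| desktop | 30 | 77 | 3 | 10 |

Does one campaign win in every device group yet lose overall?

Tablet: Variant 2 25/41 = 61.0%, Campaign Red 22/43 = 51.2% → Variant 2
Mobile: Variant 2 5/8 = 62.5%, Campaign Red 76/131 = 58.0% → Variant 2
Desktop: Variant 2 30/77 = 39.0%, Campaign Red 3/10 = 30.0% → Variant 2
Overall: Variant 2 60/126 = 47.6%, Campaign Red 101/184 = 54.9% → Campaign Red
Variant 2 wins each device group but Campaign Red wins overall — the comparison reverses. Variant 2's impressions skew toward desktop, which has a lower base rate.

Yes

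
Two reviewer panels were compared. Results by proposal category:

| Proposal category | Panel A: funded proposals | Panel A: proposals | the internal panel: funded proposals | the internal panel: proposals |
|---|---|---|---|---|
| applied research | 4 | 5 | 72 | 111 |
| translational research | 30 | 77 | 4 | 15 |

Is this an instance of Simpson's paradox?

Applied research: Panel A 4/5 = 80.0%, the internal panel 72/111 = 64.9% → Panel A
Translational research: Panel A 30/77 = 39.0%, the internal panel 4/15 = 26.7% → Panel A
Overall: Panel A 34/82 = 41.5%, the internal panel 76/126 = 60.3% → the internal panel
Panel A wins each proposal group but the internal panel wins overall — the comparison reverses. Panel A's proposals skew toward translational research, which has a lower base rate.

Yes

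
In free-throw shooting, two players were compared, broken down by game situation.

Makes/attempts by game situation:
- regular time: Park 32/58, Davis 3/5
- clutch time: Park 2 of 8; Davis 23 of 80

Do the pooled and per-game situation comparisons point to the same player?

No

Regular time: Park 32/58 = 55.2%, Davis 3/5 = 60.0% → Davis
Clutch time: Park 2/8 = 25.0%, Davis 23/80 = 28.8% → Davis
Overall: Park 34/66 = 51.5%, Davis 26/85 = 30.6% → Park
Davis wins each game group but Park wins overall — the comparison reverses. Davis's attempts skew toward clutch time, which has a lower base rate.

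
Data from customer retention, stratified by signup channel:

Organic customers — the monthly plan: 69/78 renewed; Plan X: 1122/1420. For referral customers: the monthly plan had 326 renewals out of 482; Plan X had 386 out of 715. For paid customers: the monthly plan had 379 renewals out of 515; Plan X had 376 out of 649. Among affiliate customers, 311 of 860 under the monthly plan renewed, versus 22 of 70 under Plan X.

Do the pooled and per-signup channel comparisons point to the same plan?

No

Organic: the monthly plan 69/78 = 88.5%, Plan X 1122/1420 = 79.0% → the monthly plan
Referral: the monthly plan 326/482 = 67.6%, Plan X 386/715 = 54.0% → the monthly plan
Paid: the monthly plan 379/515 = 73.6%, Plan X 376/649 = 57.9% → the monthly plan
Affiliate: the monthly plan 311/860 = 36.2%, Plan X 22/70 = 31.4% → the monthly plan
Overall: the monthly plan 1085/1935 = 56.1%, Plan X 1906/2854 = 66.8% → Plan X
The monthly plan wins each signup group but Plan X wins overall — the comparison reverses. The monthly plan's customers skew toward affiliate, which has a lower base rate.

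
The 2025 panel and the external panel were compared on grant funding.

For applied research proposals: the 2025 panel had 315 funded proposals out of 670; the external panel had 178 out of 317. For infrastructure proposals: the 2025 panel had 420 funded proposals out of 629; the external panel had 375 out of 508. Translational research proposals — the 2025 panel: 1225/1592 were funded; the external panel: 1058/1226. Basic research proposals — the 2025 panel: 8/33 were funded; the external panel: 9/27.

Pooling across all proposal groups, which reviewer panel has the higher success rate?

the external panel

Applied research: the 2025 panel 315/670 = 47.0%, the external panel 178/317 = 56.2% → the external panel
Infrastructure: the 2025 panel 420/629 = 66.8%, the external panel 375/508 = 73.8% → the external panel
Translational research: the 2025 panel 1225/1592 = 76.9%, the external panel 1058/1226 = 86.3% → the external panel
Basic research: the 2025 panel 8/33 = 24.2%, the external panel 9/27 = 33.3% → the external panel
Overall: the 2025 panel 1968/2924 = 67.3%, the external panel 1620/2078 = 78.0% → the external panel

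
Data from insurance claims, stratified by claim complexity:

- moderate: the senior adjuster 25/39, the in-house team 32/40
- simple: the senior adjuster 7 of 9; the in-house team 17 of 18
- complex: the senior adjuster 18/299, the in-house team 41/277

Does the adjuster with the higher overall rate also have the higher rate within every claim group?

Moderate: the senior adjuster 25/39 = 64.1%, the in-house team 32/40 = 80.0% → the in-house team
Simple: the senior adjuster 7/9 = 77.8%, the in-house team 17/18 = 94.4% → the in-house team
Complex: the senior adjuster 18/299 = 6.0%, the in-house team 41/277 = 14.8% → the in-house team
Overall: the senior adjuster 50/347 = 14.4%, the in-house team 90/335 = 26.9% → the in-house team
The in-house team wins overall and in every claim group — no reversal.

Yes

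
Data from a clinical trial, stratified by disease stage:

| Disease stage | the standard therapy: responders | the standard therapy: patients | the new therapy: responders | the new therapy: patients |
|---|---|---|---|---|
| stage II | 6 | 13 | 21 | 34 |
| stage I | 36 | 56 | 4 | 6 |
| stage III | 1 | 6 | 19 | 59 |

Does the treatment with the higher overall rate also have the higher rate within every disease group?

No

Stage II: the standard therapy 6/13 = 46.2%, the new therapy 21/34 = 61.8% → the new therapy
Stage I: the standard therapy 36/56 = 64.3%, the new therapy 4/6 = 66.7% → the new therapy
Stage III: the standard therapy 1/6 = 16.7%, the new therapy 19/59 = 32.2% → the new therapy
Overall: the standard therapy 43/75 = 57.3%, the new therapy 44/99 = 44.4% → the standard therapy
The new therapy wins each disease group but the standard therapy wins overall — the comparison reverses. The new therapy's patients skew toward stage III, which has a lower base rate.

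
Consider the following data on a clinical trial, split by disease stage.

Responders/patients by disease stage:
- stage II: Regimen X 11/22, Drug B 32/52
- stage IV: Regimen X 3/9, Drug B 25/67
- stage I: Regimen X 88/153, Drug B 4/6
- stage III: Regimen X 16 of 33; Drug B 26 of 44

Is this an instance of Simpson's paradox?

Stage II: Regimen X 11/22 = 50.0%, Drug B 32/52 = 61.5% → Drug B
Stage IV: Regimen X 3/9 = 33.3%, Drug B 25/67 = 37.3% → Drug B
Stage I: Regimen X 88/153 = 57.5%, Drug B 4/6 = 66.7% → Drug B
Stage III: Regimen X 16/33 = 48.5%, Drug B 26/44 = 59.1% → Drug B
Overall: Regimen X 118/217 = 54.4%, Drug B 87/169 = 51.5% → Regimen X
Drug B wins each disease group but Regimen X wins overall — the comparison reverses. Drug B's patients skew toward stage IV, which has a lower base rate.

Yes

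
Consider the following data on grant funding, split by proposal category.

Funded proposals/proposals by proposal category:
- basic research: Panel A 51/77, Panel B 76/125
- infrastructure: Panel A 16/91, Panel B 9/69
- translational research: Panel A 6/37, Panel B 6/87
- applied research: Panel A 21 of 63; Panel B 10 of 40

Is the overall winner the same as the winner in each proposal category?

Basic research: Panel A 51/77 = 66.2%, Panel B 76/125 = 60.8% → Panel A
Infrastructure: Panel A 16/91 = 17.6%, Panel B 9/69 = 13.0% → Panel A
Translational research: Panel A 6/37 = 16.2%, Panel B 6/87 = 6.9% → Panel A
Applied research: Panel A 21/63 = 33.3%, Panel B 10/40 = 25.0% → Panel A
Overall: Panel A 94/268 = 35.1%, Panel B 101/321 = 31.5% → Panel A
Panel A wins overall and in every proposal group — no reversal.

Yes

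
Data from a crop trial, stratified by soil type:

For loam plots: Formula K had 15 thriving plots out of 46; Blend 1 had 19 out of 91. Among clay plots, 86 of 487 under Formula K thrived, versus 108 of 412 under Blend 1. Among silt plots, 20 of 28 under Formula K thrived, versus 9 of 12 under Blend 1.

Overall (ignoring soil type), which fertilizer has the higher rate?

Blend 1

Loam: Formula K 15/46 = 32.6%, Blend 1 19/91 = 20.9% → Formula K
Clay: Formula K 86/487 = 17.7%, Blend 1 108/412 = 26.2% → Blend 1
Silt: Formula K 20/28 = 71.4%, Blend 1 9/12 = 75.0% → Blend 1
Overall: Formula K 121/561 = 21.6%, Blend 1 136/515 = 26.4% → Blend 1
(Neither sweeps every soil group, but Blend 1 has the higher pooled rate.)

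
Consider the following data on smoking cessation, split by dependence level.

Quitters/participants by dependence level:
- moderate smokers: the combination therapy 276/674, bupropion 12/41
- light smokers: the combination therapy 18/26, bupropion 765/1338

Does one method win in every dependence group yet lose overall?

Yes

Moderate smokers: the combination therapy 276/674 = 40.9%, bupropion 12/41 = 29.3% → the combination therapy
Light smokers: the combination therapy 18/26 = 69.2%, bupropion 765/1338 = 57.2% → the combination therapy
Overall: the combination therapy 294/700 = 42.0%, bupropion 777/1379 = 56.3% → bupropion
The combination therapy wins each dependence group but bupropion wins overall — the comparison reverses. The combination therapy's participants skew toward moderate smokers, which has a lower base rate.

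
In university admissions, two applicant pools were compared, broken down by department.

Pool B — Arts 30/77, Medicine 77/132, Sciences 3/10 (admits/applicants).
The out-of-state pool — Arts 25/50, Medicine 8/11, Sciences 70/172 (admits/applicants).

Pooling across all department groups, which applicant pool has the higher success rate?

Pool B

Arts: Pool B 30/77 = 39.0%, the out-of-state pool 25/50 = 50.0% → the out-of-state pool
Medicine: Pool B 77/132 = 58.3%, the out-of-state pool 8/11 = 72.7% → the out-of-state pool
Sciences: Pool B 3/10 = 30.0%, the out-of-state pool 70/172 = 40.7% → the out-of-state pool
Overall: Pool B 110/219 = 50.2%, the out-of-state pool 103/233 = 44.2% → Pool B
(The out-of-state pool wins every department group but Pool B wins overall — the out-of-state pool's applicants skew toward the low-rate Sciences group.)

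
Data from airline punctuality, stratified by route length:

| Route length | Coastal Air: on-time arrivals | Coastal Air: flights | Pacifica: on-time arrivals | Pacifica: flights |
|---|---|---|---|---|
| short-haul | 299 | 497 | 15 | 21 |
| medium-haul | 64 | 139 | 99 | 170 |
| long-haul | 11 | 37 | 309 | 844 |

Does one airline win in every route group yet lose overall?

Yes

Short-haul: Coastal Air 299/497 = 60.2%, Pacifica 15/21 = 71.4% → Pacifica
Medium-haul: Coastal Air 64/139 = 46.0%, Pacifica 99/170 = 58.2% → Pacifica
Long-haul: Coastal Air 11/37 = 29.7%, Pacifica 309/844 = 36.6% → Pacifica
Overall: Coastal Air 374/673 = 55.6%, Pacifica 423/1035 = 40.9% → Coastal Air
Pacifica wins each route group but Coastal Air wins overall — the comparison reverses. Pacifica's flights skew toward long-haul, which has a lower base rate.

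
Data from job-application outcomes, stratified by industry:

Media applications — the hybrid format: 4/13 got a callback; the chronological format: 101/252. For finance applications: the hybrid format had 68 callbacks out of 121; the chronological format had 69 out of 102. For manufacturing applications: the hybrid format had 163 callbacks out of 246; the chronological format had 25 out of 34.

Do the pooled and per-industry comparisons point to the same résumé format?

Media: the hybrid format 4/13 = 30.8%, the chronological format 101/252 = 40.1% → the chronological format
Finance: the hybrid format 68/121 = 56.2%, the chronological format 69/102 = 67.6% → the chronological format
Manufacturing: the hybrid format 163/246 = 66.3%, the chronological format 25/34 = 73.5% → the chronological format
Overall: the hybrid format 235/380 = 61.8%, the chronological format 195/388 = 50.3% → the hybrid format
The chronological format wins each industry group but the hybrid format wins overall — the comparison reverses. The chronological format's applications skew toward media, which has a lower base rate.

No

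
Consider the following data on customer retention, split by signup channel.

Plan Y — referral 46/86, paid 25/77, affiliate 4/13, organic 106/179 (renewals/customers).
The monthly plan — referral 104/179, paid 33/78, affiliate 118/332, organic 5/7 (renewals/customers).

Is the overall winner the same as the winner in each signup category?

Referral: Plan Y 46/86 = 53.5%, the monthly plan 104/179 = 58.1% → the monthly plan
Paid: Plan Y 25/77 = 32.5%, the monthly plan 33/78 = 42.3% → the monthly plan
Affiliate: Plan Y 4/13 = 30.8%, the monthly plan 118/332 = 35.5% → the monthly plan
Organic: Plan Y 106/179 = 59.2%, the monthly plan 5/7 = 71.4% → the monthly plan
Overall: Plan Y 181/355 = 51.0%, the monthly plan 260/596 = 43.6% → Plan Y
The monthly plan wins each signup group but Plan Y wins overall — the comparison reverses. The monthly plan's customers skew toward affiliate, which has a lower base rate.

No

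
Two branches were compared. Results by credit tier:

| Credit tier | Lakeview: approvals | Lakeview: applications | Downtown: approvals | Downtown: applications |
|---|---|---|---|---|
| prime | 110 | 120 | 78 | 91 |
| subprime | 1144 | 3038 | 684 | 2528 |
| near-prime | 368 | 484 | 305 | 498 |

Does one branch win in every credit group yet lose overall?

Prime: Lakeview 110/120 = 91.7%, Downtown 78/91 = 85.7% → Lakeview
Subprime: Lakeview 1144/3038 = 37.7%, Downtown 684/2528 = 27.1% → Lakeview
Near-prime: Lakeview 368/484 = 76.0%, Downtown 305/498 = 61.2% → Lakeview
Overall: Lakeview 1622/3642 = 44.5%, Downtown 1067/3117 = 34.2% → Lakeview
Lakeview wins overall and in every credit group — no reversal.

No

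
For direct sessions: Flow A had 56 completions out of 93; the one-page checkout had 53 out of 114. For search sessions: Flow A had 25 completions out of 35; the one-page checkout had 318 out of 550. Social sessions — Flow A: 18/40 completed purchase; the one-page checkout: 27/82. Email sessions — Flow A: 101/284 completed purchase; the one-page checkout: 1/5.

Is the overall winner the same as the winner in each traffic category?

No

Direct: Flow A 56/93 = 60.2%, the one-page checkout 53/114 = 46.5% → Flow A
Search: Flow A 25/35 = 71.4%, the one-page checkout 318/550 = 57.8% → Flow A
Social: Flow A 18/40 = 45.0%, the one-page checkout 27/82 = 32.9% → Flow A
Email: Flow A 101/284 = 35.6%, the one-page checkout 1/5 = 20.0% → Flow A
Overall: Flow A 200/452 = 44.2%, the one-page checkout 399/751 = 53.1% → the one-page checkout
Flow A wins each traffic group but the one-page checkout wins overall — the comparison reverses. Flow A's sessions skew toward email, which has a lower base rate.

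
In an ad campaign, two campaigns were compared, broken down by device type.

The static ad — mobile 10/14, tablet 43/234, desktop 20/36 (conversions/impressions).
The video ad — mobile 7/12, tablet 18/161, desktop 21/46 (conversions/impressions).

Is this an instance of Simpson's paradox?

No

Mobile: the static ad 10/14 = 71.4%, the video ad 7/12 = 58.3% → the static ad
Tablet: the static ad 43/234 = 18.4%, the video ad 18/161 = 11.2% → the static ad
Desktop: the static ad 20/36 = 55.6%, the video ad 21/46 = 45.7% → the static ad
Overall: the static ad 73/284 = 25.7%, the video ad 46/219 = 21.0% → the static ad
The static ad wins overall and in every device group — no reversal.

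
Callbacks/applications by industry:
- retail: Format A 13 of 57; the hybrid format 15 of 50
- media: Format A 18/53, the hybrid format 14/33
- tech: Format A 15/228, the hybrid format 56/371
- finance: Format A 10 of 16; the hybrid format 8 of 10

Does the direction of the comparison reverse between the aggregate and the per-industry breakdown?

No

Retail: Format A 13/57 = 22.8%, the hybrid format 15/50 = 30.0% → the hybrid format
Media: Format A 18/53 = 34.0%, the hybrid format 14/33 = 42.4% → the hybrid format
Tech: Format A 15/228 = 6.6%, the hybrid format 56/371 = 15.1% → the hybrid format
Finance: Format A 10/16 = 62.5%, the hybrid format 8/10 = 80.0% → the hybrid format
Overall: Format A 56/354 = 15.8%, the hybrid format 93/464 = 20.0% → the hybrid format
The hybrid format wins overall and in every industry group — no reversal.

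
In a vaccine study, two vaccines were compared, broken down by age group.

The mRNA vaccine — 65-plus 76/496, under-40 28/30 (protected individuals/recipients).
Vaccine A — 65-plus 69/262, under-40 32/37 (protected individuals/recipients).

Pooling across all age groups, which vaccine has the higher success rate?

65-plus: the mRNA vaccine 76/496 = 15.3%, Vaccine A 69/262 = 26.3% → Vaccine A
Under-40: the mRNA vaccine 28/30 = 93.3%, Vaccine A 32/37 = 86.5% → the mRNA vaccine
Overall: the mRNA vaccine 104/526 = 19.8%, Vaccine A 101/299 = 33.8% → Vaccine A
(Neither sweeps every age group, but Vaccine A has the higher pooled rate.)

Vaccine A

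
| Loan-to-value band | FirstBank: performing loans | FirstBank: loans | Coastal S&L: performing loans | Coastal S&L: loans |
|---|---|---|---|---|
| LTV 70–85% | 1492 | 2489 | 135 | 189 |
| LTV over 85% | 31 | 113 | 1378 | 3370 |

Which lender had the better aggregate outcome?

FirstBank

LTV 70–85%: FirstBank 1492/2489 = 59.9%, Coastal S&L 135/189 = 71.4% → Coastal S&L
LTV over 85%: FirstBank 31/113 = 27.4%, Coastal S&L 1378/3370 = 40.9% → Coastal S&L
Overall: FirstBank 1523/2602 = 58.5%, Coastal S&L 1513/3559 = 42.5% → FirstBank
(Coastal S&L wins every loan-to-value group but FirstBank wins overall — Coastal S&L's loans skew toward the low-rate LTV over 85% group.)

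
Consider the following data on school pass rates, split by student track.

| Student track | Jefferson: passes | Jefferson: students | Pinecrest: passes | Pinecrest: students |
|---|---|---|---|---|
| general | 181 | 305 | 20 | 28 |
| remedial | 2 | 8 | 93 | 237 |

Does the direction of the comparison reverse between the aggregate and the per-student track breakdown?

Yes

General: Jefferson 181/305 = 59.3%, Pinecrest 20/28 = 71.4% → Pinecrest
Remedial: Jefferson 2/8 = 25.0%, Pinecrest 93/237 = 39.2% → Pinecrest
Overall: Jefferson 183/313 = 58.5%, Pinecrest 113/265 = 42.6% → Jefferson
Pinecrest wins each student group but Jefferson wins overall — the comparison reverses. Pinecrest's students skew toward remedial, which has a lower base rate.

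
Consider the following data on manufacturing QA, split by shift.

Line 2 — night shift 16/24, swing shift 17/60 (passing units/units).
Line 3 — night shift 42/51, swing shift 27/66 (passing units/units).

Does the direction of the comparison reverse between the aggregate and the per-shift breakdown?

Night shift: Line 2 16/24 = 66.7%, Line 3 42/51 = 82.4% → Line 3
Swing shift: Line 2 17/60 = 28.3%, Line 3 27/66 = 40.9% → Line 3
Overall: Line 2 33/84 = 39.3%, Line 3 69/117 = 59.0% → Line 3
Line 3 wins overall and in every shift group — no reversal.

No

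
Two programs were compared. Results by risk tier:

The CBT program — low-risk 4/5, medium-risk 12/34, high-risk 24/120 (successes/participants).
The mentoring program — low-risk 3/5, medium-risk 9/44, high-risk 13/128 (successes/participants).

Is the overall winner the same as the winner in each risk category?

Yes

Low-risk: the CBT program 4/5 = 80.0%, the mentoring program 3/5 = 60.0% → the CBT program
Medium-risk: the CBT program 12/34 = 35.3%, the mentoring program 9/44 = 20.5% → the CBT program
High-risk: the CBT program 24/120 = 20.0%, the mentoring program 13/128 = 10.2% → the CBT program
Overall: the CBT program 40/159 = 25.2%, the mentoring program 25/177 = 14.1% → the CBT program
The CBT program wins overall and in every risk group — no reversal.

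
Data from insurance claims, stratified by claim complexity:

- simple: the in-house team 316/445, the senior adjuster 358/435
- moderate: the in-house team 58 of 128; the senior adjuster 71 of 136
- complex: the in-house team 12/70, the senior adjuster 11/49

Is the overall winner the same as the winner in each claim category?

Yes

Simple: the in-house team 316/445 = 71.0%, the senior adjuster 358/435 = 82.3% → the senior adjuster
Moderate: the in-house team 58/128 = 45.3%, the senior adjuster 71/136 = 52.2% → the senior adjuster
Complex: the in-house team 12/70 = 17.1%, the senior adjuster 11/49 = 22.4% → the senior adjuster
Overall: the in-house team 386/643 = 60.0%, the senior adjuster 440/620 = 71.0% → the senior adjuster
The senior adjuster wins overall and in every claim group — no reversal.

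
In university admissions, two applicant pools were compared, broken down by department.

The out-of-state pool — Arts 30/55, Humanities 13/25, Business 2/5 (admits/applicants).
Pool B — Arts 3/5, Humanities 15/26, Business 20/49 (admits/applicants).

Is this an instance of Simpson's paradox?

Yes

Arts: the out-of-state pool 30/55 = 54.5%, Pool B 3/5 = 60.0% → Pool B
Humanities: the out-of-state pool 13/25 = 52.0%, Pool B 15/26 = 57.7% → Pool B
Business: the out-of-state pool 2/5 = 40.0%, Pool B 20/49 = 40.8% → Pool B
Overall: the out-of-state pool 45/85 = 52.9%, Pool B 38/80 = 47.5% → the out-of-state pool
Pool B wins each department group but the out-of-state pool wins overall — the comparison reverses. Pool B's applicants skew toward Business, which has a lower base rate.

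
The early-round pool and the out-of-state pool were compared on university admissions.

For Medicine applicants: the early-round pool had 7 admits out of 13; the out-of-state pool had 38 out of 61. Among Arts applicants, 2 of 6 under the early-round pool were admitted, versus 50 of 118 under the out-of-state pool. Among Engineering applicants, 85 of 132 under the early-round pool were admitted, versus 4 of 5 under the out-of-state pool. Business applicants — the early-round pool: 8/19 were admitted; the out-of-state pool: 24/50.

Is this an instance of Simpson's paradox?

Medicine: the early-round pool 7/13 = 53.8%, the out-of-state pool 38/61 = 62.3% → the out-of-state pool
Arts: the early-round pool 2/6 = 33.3%, the out-of-state pool 50/118 = 42.4% → the out-of-state pool
Engineering: the early-round pool 85/132 = 64.4%, the out-of-state pool 4/5 = 80.0% → the out-of-state pool
Business: the early-round pool 8/19 = 42.1%, the out-of-state pool 24/50 = 48.0% → the out-of-state pool
Overall: the early-round pool 102/170 = 60.0%, the out-of-state pool 116/234 = 49.6% → the early-round pool
The out-of-state pool wins each department group but the early-round pool wins overall — the comparison reverses. The out-of-state pool's applicants skew toward Arts, which has a lower base rate.

Yes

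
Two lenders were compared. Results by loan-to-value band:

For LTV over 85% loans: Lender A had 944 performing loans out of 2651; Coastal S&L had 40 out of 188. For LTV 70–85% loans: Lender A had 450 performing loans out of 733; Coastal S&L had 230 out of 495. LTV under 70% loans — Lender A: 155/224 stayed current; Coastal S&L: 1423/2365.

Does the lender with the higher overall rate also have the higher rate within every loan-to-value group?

LTV over 85%: Lender A 944/2651 = 35.6%, Coastal S&L 40/188 = 21.3% → Lender A
LTV 70–85%: Lender A 450/733 = 61.4%, Coastal S&L 230/495 = 46.5% → Lender A
LTV under 70%: Lender A 155/224 = 69.2%, Coastal S&L 1423/2365 = 60.2% → Lender A
Overall: Lender A 1549/3608 = 42.9%, Coastal S&L 1693/3048 = 55.5% → Coastal S&L
Lender A wins each loan-to-value group but Coastal S&L wins overall — the comparison reverses. Lender A's loans skew toward LTV over 85%, which has a lower base rate.

No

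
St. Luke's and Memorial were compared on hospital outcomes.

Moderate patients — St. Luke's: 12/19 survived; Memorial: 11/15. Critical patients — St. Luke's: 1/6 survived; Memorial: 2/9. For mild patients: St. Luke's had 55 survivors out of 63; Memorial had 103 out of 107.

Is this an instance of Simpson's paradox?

No

Moderate: St. Luke's 12/19 = 63.2%, Memorial 11/15 = 73.3% → Memorial
Critical: St. Luke's 1/6 = 16.7%, Memorial 2/9 = 22.2% → Memorial
Mild: St. Luke's 55/63 = 87.3%, Memorial 103/107 = 96.3% → Memorial
Overall: St. Luke's 68/88 = 77.3%, Memorial 116/131 = 88.5% → Memorial
Memorial wins overall and in every case group — no reversal.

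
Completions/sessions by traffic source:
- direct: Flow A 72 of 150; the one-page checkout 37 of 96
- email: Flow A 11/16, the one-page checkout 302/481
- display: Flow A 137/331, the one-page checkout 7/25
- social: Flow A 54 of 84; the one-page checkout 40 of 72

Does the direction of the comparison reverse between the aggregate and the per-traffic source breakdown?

Direct: Flow A 72/150 = 48.0%, the one-page checkout 37/96 = 38.5% → Flow A
Email: Flow A 11/16 = 68.8%, the one-page checkout 302/481 = 62.8% → Flow A
Display: Flow A 137/331 = 41.4%, the one-page checkout 7/25 = 28.0% → Flow A
Social: Flow A 54/84 = 64.3%, the one-page checkout 40/72 = 55.6% → Flow A
Overall: Flow A 274/581 = 47.2%, the one-page checkout 386/674 = 57.3% → the one-page checkout
Flow A wins each traffic group but the one-page checkout wins overall — the comparison reverses. Flow A's sessions skew toward display, which has a lower base rate.

Yes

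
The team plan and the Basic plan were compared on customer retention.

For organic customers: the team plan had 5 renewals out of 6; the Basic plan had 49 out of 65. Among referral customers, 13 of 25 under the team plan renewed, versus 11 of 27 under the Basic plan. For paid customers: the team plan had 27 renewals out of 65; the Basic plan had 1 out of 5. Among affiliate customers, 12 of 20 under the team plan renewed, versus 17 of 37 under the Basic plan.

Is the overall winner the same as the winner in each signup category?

No

Organic: the team plan 5/6 = 83.3%, the Basic plan 49/65 = 75.4% → the team plan
Referral: the team plan 13/25 = 52.0%, the Basic plan 11/27 = 40.7% → the team plan
Paid: the team plan 27/65 = 41.5%, the Basic plan 1/5 = 20.0% → the team plan
Affiliate: the team plan 12/20 = 60.0%, the Basic plan 17/37 = 45.9% → the team plan
Overall: the team plan 57/116 = 49.1%, the Basic plan 78/134 = 58.2% → the Basic plan
The team plan wins each signup group but the Basic plan wins overall — the comparison reverses. The team plan's customers skew toward paid, which has a lower base rate.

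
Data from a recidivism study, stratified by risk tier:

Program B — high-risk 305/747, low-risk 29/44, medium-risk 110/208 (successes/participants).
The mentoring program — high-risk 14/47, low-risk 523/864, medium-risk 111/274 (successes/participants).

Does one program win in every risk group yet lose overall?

Yes

High-risk: Program B 305/747 = 40.8%, the mentoring program 14/47 = 29.8% → Program B
Low-risk: Program B 29/44 = 65.9%, the mentoring program 523/864 = 60.5% → Program B
Medium-risk: Program B 110/208 = 52.9%, the mentoring program 111/274 = 40.5% → Program B
Overall: Program B 444/999 = 44.4%, the mentoring program 648/1185 = 54.7% → the mentoring program
Program B wins each risk group but the mentoring program wins overall — the comparison reverses. Program B's participants skew toward high-risk, which has a lower base rate.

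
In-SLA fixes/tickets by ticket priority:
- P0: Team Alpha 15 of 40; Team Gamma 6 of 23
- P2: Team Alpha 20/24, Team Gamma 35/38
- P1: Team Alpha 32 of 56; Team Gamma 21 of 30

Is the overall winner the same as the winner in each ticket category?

P0: Team Alpha 15/40 = 37.5%, Team Gamma 6/23 = 26.1% → Team Alpha
P2: Team Alpha 20/24 = 83.3%, Team Gamma 35/38 = 92.1% → Team Gamma
P1: Team Alpha 32/56 = 57.1%, Team Gamma 21/30 = 70.0% → Team Gamma
Overall: Team Alpha 67/120 = 55.8%, Team Gamma 62/91 = 68.1% → Team Gamma
Neither sweeps: Team Alpha wins 1 of 3 groups, Team Gamma wins 2. Team Gamma wins overall but not every group — no Simpson reversal.

No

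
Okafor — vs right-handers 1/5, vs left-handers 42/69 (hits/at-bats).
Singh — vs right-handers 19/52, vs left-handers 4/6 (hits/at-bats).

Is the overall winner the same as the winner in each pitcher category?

Vs right-handers: Okafor 1/5 = 20.0%, Singh 19/52 = 36.5% → Singh
Vs left-handers: Okafor 42/69 = 60.9%, Singh 4/6 = 66.7% → Singh
Overall: Okafor 43/74 = 58.1%, Singh 23/58 = 39.7% → Okafor
Singh wins each pitcher group but Okafor wins overall — the comparison reverses. Singh's at-bats skew toward vs right-handers, which has a lower base rate.

No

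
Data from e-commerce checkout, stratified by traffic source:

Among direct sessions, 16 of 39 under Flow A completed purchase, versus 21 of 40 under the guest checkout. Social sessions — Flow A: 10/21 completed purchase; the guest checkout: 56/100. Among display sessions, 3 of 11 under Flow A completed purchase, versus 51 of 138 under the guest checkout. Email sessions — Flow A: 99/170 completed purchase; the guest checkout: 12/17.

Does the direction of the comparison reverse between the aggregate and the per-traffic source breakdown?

Direct: Flow A 16/39 = 41.0%, the guest checkout 21/40 = 52.5% → the guest checkout
Social: Flow A 10/21 = 47.6%, the guest checkout 56/100 = 56.0% → the guest checkout
Display: Flow A 3/11 = 27.3%, the guest checkout 51/138 = 37.0% → the guest checkout
Email: Flow A 99/170 = 58.2%, the guest checkout 12/17 = 70.6% → the guest checkout
Overall: Flow A 128/241 = 53.1%, the guest checkout 140/295 = 47.5% → Flow A
The guest checkout wins each traffic group but Flow A wins overall — the comparison reverses. The guest checkout's sessions skew toward display, which has a lower base rate.

Yes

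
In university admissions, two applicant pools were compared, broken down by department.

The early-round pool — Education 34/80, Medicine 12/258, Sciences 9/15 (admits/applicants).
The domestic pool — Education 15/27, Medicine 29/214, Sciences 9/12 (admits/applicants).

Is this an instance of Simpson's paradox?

Education: the early-round pool 34/80 = 42.5%, the domestic pool 15/27 = 55.6% → the domestic pool
Medicine: the early-round pool 12/258 = 4.7%, the domestic pool 29/214 = 13.6% → the domestic pool
Sciences: the early-round pool 9/15 = 60.0%, the domestic pool 9/12 = 75.0% → the domestic pool
Overall: the early-round pool 55/353 = 15.6%, the domestic pool 53/253 = 20.9% → the domestic pool
The domestic pool wins overall and in every department group — no reversal.

No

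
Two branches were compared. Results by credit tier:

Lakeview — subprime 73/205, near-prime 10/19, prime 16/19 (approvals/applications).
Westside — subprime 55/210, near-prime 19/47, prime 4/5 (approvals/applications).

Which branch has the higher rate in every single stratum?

Subprime: Lakeview 73/205 = 35.6%, Westside 55/210 = 26.2% → Lakeview
Near-prime: Lakeview 10/19 = 52.6%, Westside 19/47 = 40.4% → Lakeview
Prime: Lakeview 16/19 = 84.2%, Westside 4/5 = 80.0% → Lakeview
Lakeview has the higher rate in all 3 groups.

Lakeview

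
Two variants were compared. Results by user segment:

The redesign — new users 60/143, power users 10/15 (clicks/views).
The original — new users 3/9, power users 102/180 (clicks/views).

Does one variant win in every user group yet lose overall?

Yes

New users: the redesign 60/143 = 42.0%, the original 3/9 = 33.3% → the redesign
Power users: the redesign 10/15 = 66.7%, the original 102/180 = 56.7% → the redesign
Overall: the redesign 70/158 = 44.3%, the original 105/189 = 55.6% → the original
The redesign wins each user group but the original wins overall — the comparison reverses. The redesign's views skew toward new users, which has a lower base rate.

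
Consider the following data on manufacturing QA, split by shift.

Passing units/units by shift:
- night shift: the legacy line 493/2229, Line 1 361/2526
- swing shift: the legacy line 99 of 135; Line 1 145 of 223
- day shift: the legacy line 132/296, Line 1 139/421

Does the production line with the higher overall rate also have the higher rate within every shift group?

Yes

Night shift: the legacy line 493/2229 = 22.1%, Line 1 361/2526 = 14.3% → the legacy line
Swing shift: the legacy line 99/135 = 73.3%, Line 1 145/223 = 65.0% → the legacy line
Day shift: the legacy line 132/296 = 44.6%, Line 1 139/421 = 33.0% → the legacy line
Overall: the legacy line 724/2660 = 27.2%, Line 1 645/3170 = 20.3% → the legacy line
The legacy line wins overall and in every shift group — no reversal.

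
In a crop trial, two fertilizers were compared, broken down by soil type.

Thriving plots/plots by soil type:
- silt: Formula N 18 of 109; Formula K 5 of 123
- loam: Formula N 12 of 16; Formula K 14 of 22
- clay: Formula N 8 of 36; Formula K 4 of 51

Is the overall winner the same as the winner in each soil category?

Yes

Silt: Formula N 18/109 = 16.5%, Formula K 5/123 = 4.1% → Formula N
Loam: Formula N 12/16 = 75.0%, Formula K 14/22 = 63.6% → Formula N
Clay: Formula N 8/36 = 22.2%, Formula K 4/51 = 7.8% → Formula N
Overall: Formula N 38/161 = 23.6%, Formula K 23/196 = 11.7% → Formula N
Formula N wins overall and in every soil group — no reversal.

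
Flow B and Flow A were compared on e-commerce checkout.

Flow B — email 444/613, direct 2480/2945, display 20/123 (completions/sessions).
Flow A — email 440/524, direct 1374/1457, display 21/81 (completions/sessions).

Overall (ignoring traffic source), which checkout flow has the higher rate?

Flow A

Email: Flow B 444/613 = 72.4%, Flow A 440/524 = 84.0% → Flow A
Direct: Flow B 2480/2945 = 84.2%, Flow A 1374/1457 = 94.3% → Flow A
Display: Flow B 20/123 = 16.3%, Flow A 21/81 = 25.9% → Flow A
Overall: Flow B 2944/3681 = 80.0%, Flow A 1835/2062 = 89.0% → Flow A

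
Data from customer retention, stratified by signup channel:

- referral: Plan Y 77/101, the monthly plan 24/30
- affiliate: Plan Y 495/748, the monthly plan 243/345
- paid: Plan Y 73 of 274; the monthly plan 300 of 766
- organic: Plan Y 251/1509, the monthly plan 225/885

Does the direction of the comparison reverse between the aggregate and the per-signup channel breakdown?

Referral: Plan Y 77/101 = 76.2%, the monthly plan 24/30 = 80.0% → the monthly plan
Affiliate: Plan Y 495/748 = 66.2%, the monthly plan 243/345 = 70.4% → the monthly plan
Paid: Plan Y 73/274 = 26.6%, the monthly plan 300/766 = 39.2% → the monthly plan
Organic: Plan Y 251/1509 = 16.6%, the monthly plan 225/885 = 25.4% → the monthly plan
Overall: Plan Y 896/2632 = 34.0%, the monthly plan 792/2026 = 39.1% → the monthly plan
The monthly plan wins overall and in every signup group — no reversal.

No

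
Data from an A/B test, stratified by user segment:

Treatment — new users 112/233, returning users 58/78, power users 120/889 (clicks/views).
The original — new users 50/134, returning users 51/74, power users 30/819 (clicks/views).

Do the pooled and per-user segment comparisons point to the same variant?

New users: Treatment 112/233 = 48.1%, the original 50/134 = 37.3% → Treatment
Returning users: Treatment 58/78 = 74.4%, the original 51/74 = 68.9% → Treatment
Power users: Treatment 120/889 = 13.5%, the original 30/819 = 3.7% → Treatment
Overall: Treatment 290/1200 = 24.2%, the original 131/1027 = 12.8% → Treatment
Treatment wins overall and in every user group — no reversal.

Yes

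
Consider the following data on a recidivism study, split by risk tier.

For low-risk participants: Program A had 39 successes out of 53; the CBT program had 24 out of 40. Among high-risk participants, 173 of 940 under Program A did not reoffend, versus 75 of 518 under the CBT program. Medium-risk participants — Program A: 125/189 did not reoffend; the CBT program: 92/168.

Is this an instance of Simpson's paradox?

Low-risk: Program A 39/53 = 73.6%, the CBT program 24/40 = 60.0% → Program A
High-risk: Program A 173/940 = 18.4%, the CBT program 75/518 = 14.5% → Program A
Medium-risk: Program A 125/189 = 66.1%, the CBT program 92/168 = 54.8% → Program A
Overall: Program A 337/1182 = 28.5%, the CBT program 191/726 = 26.3% → Program A
Program A wins overall and in every risk group — no reversal.

No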